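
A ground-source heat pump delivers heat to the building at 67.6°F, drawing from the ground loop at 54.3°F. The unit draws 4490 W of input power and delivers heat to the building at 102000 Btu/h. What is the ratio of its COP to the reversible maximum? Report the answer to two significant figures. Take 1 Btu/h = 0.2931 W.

Converting, Q̇_H = 102000 Btu/h = 29900 W, so COP_actual = Q̇_H/Ẇ = 29900/4490 = 6.658.
In absolute terms T_C = 285.54 K and T_H = 292.93 K, so ΔT = 7.389 K.
COP_Carnot = T_H/ΔT = 292.93/7.389 = 39.64.
η_II = COP_actual/COP_Carnot = 6.658/39.64 = 0.1680.

0.17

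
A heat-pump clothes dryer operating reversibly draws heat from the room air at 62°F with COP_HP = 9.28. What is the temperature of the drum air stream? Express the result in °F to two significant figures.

COP_HP = T_H/(T_H − T_C) rearranges to T_H = COP·T_C/(COP − 1).
With T_C = 289.82 K, T_H = 9.28 × 289.82/8.280 = 324.82 K.
Converting, 324.82 K = 125.00°F.

130 °F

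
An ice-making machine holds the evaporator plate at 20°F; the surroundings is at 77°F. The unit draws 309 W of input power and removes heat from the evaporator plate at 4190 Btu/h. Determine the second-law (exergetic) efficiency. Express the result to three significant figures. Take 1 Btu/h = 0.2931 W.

Converting, Q̇_C = 4190 Btu/h = 1228 W, so COP_actual = Q̇_C/Ẇ = 1228/309.0 = 3.974.
In absolute terms T_C = 266.48 K and T_H = 298.15 K, so ΔT = 31.67 K.
COP_Carnot = T_C/ΔT = 266.48/31.67 = 8.415.
η_II = COP_actual/COP_Carnot = 3.974/8.415 = 0.4723.

0.472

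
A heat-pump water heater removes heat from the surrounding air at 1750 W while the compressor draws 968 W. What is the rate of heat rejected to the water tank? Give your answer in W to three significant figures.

2720 W

For a cyclic device the first law requires Q̇_H = Q̇_C + Ẇ.
Q̇_H = Q̇_C + Ẇ = 2718 W.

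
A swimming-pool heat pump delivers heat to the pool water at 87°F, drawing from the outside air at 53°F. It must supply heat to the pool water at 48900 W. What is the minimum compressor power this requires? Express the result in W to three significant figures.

In absolute terms T_C = 284.82 K and T_H = 303.71 K, so ΔT = 18.89 K.
COP_Carnot = T_H/ΔT = 303.71/18.89 = 16.08.
Ẇ_min = Q̇/COP_Carnot = 48900/16.08 = 3041 W.

3040 W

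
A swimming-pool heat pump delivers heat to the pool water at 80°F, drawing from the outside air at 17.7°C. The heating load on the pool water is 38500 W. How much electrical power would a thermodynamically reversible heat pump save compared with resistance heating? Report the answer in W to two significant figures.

37000 W

In absolute terms T_C = 290.85 K and T_H = 299.82 K, so ΔT = 8.967 K.
COP_Carnot = T_H/ΔT = 299.82/8.967 = 33.44.
Resistance heating needs Ẇ_res = Q̇_H = 38500 W; the reversible heat pump needs only Ẇ_hp = Q̇_H/COP = 1151 W.
Saving = 38500 − 1151 = 37350 W.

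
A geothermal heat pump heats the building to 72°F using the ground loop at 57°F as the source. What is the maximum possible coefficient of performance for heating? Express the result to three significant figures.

35.4

In absolute terms T_C = 287.04 K and T_H = 295.37 K, so ΔT = 8.333 K.
For a reversible cycle, COP_Carnot = T_H/ΔT = 295.37/8.333 = 35.44.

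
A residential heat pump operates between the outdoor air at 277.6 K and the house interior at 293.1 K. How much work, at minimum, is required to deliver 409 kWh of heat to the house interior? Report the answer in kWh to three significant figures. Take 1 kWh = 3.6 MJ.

21.6 kWh

The reservoir spacing is ΔT = 293.1 − 277.6 = 15.50 K.
The reversible limit is COP_HP = T_H/ΔT = 18.91, so W_min = Q_H/COP = Q_H·ΔT/T_H.
W_min = 409.0 × 15.50/293.10 = 21.63 kWh.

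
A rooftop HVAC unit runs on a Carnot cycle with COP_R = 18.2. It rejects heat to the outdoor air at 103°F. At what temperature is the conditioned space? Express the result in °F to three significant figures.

For a Carnot refrigerator COP_R = T_C/(T_H − T_C), so T_C = COP·T_H/(1 + COP).
With T_H = 312.59 K, T_C = 18.2 × 312.59/19.20 = 296.31 K.
Converting, 296.31 K = 73.69°F.

73.7 °F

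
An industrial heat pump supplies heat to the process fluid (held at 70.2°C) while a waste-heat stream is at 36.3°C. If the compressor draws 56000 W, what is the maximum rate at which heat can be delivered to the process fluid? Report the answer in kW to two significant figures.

In absolute terms T_C = 309.45 K and T_H = 343.35 K, so ΔT = 33.90 K.
COP_Carnot = T_H/ΔT = 343.35/33.90 = 10.13.
Q̇_max = COP_Carnot × Ẇ = 10.13 × 56000 W = 567200 W = 567.2 kW.

570 kW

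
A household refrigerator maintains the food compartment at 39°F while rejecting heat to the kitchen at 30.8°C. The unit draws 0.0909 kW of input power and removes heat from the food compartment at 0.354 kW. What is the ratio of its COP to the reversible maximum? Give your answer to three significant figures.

0.378

COP_actual = Q̇_C/Ẇ = 0.3540/0.09090 = 3.894.
In absolute terms T_C = 277.04 K and T_H = 303.95 K, so ΔT = 26.91 K.
COP_Carnot = T_C/ΔT = 277.04/26.91 = 10.29.
η_II = COP_actual/COP_Carnot = 3.894/10.29 = 0.3783.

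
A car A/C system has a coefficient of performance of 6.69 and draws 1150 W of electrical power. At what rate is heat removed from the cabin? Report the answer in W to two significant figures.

Q̇_C = COP × Ẇ = 6.69 × 1150 = 7694 W.

7700 W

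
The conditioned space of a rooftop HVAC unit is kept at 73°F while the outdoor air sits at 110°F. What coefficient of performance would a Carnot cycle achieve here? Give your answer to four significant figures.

In absolute terms T_C = 295.93 K and T_H = 316.48 K, so ΔT = 20.56 K.
For a reversible cycle, COP_Carnot = T_C/ΔT = 295.93/20.56 = 14.40.

14.40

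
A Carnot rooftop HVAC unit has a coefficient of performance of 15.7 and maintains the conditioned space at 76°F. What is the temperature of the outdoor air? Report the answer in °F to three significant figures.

110 °F

COP_R = T_C/(T_H − T_C) gives T_H − T_C = T_C/COP.
With T_C = 297.59 K, T_H = 297.59 × (1 + 1/15.7) = 316.55 K.
Converting, 316.55 K = 110.12°F.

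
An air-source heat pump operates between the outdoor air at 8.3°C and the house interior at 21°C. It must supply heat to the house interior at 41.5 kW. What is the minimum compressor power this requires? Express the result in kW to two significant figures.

In absolute terms T_C = 281.45 K and T_H = 294.15 K, so ΔT = 12.70 K.
COP_Carnot = T_H/ΔT = 294.15/12.70 = 23.16.
Ẇ_min = Q̇/COP_Carnot = 41.50/23.16 = 1.792 kW.

1.8 kW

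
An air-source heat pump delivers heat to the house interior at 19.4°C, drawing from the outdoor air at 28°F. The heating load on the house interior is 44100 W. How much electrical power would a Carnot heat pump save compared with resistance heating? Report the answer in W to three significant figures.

40800 W

In absolute terms T_C = 270.93 K and T_H = 292.55 K, so ΔT = 21.62 K.
COP_Carnot = T_H/ΔT = 292.55/21.62 = 13.53.
Resistance heating needs Ẇ_res = Q̇_H = 44100 W; the reversible heat pump needs only Ẇ_hp = Q̇_H/COP = 3259 W.
Saving = 44100 − 3259 = 40840 W.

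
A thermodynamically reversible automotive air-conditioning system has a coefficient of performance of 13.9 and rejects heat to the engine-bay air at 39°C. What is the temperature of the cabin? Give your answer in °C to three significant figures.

For a Carnot refrigerator COP_R = T_C/(T_H − T_C), so T_C = COP·T_H/(1 + COP).
With T_H = 312.15 K, T_C = 13.9 × 312.15/14.90 = 291.20 K.
Converting, 291.20 K = 18.05°C.

18.1 °C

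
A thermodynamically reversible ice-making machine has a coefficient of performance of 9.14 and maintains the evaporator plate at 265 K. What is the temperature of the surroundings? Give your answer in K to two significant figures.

COP_R = T_C/(T_H − T_C) gives T_H − T_C = T_C/COP.
With T_C = 265.00 K, T_H = 265.00 × (1 + 1/9.14) = 293.99 K.

290 K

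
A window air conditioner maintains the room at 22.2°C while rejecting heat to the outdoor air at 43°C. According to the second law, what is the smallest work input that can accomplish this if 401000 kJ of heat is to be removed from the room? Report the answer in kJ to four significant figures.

In absolute terms T_C = 295.35 K and T_H = 316.15 K, so ΔT = 20.80 K.
The reversible limit is COP_R = T_C/ΔT = 14.20, so W_min = Q_C/COP = Q_C·ΔT/T_C.
W_min = 401000 × 20.80/295.35 = 28240 kJ.

28240 kJ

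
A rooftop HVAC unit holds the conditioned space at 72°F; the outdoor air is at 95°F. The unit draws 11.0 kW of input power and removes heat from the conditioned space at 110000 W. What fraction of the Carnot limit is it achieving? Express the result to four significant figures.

Converting, Q̇_C = 110000 W = 110.0 kW, so COP_actual = Q̇_C/Ẇ = 110.0/11.00 = 10.00.
In absolute terms T_C = 295.37 K and T_H = 308.15 K, so ΔT = 12.78 K.
COP_Carnot = T_C/ΔT = 295.37/12.78 = 23.12.
η_II = COP_actual/COP_Carnot = 10.00/23.12 = 0.4326.

0.4326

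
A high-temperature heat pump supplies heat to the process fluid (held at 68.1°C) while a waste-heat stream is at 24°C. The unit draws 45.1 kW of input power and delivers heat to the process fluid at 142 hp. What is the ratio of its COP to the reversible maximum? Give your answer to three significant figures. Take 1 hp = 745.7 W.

Converting, Q̇_H = 142.0 hp = 105.9 kW, so COP_actual = Q̇_H/Ẇ = 105.9/45.10 = 2.348.
In absolute terms T_C = 297.15 K and T_H = 341.25 K, so ΔT = 44.10 K.
COP_Carnot = T_H/ΔT = 341.25/44.10 = 7.738.
η_II = COP_actual/COP_Carnot = 2.348/7.738 = 0.3034.

0.303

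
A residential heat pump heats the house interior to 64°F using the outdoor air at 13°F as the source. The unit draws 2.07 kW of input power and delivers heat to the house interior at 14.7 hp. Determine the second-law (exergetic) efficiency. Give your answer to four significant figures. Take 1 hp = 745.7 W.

0.5157

Converting, Q̇_H = 14.70 hp = 10.96 kW, so COP_actual = Q̇_H/Ẇ = 10.96/2.070 = 5.296.
In absolute terms T_C = 262.59 K and T_H = 290.93 K, so ΔT = 28.33 K.
COP_Carnot = T_H/ΔT = 290.93/28.33 = 10.27.
η_II = COP_actual/COP_Carnot = 5.296/10.27 = 0.5157.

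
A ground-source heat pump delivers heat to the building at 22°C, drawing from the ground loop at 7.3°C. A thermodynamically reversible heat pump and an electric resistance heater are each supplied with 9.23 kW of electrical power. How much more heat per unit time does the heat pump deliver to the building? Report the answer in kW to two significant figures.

In absolute terms T_C = 280.45 K and T_H = 295.15 K, so ΔT = 14.70 K.
COP_Carnot = T_H/ΔT = 295.15/14.70 = 20.08.
The heat pump delivers Q̇_H = COP × Ẇ = 185.3 kW; the resistance heater delivers Ẇ = 9.230 kW.
Extra = (COP − 1)·Ẇ = 176.1 kW.

180 kW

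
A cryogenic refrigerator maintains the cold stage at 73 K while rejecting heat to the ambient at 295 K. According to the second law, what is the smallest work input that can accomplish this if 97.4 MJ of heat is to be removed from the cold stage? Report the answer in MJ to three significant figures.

296 MJ

The reservoir spacing is ΔT = 295 − 73 = 222.0 K.
The reversible limit is COP_R = T_C/ΔT = 0.3288, so W_min = Q_C/COP = Q_C·ΔT/T_C.
W_min = 97.40 × 222.0/73.00 = 296.2 MJ.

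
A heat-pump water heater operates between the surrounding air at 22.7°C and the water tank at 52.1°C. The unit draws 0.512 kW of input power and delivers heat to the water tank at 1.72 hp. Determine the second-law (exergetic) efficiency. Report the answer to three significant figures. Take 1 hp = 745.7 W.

0.226

Converting, Q̇_H = 1.720 hp = 1.283 kW, so COP_actual = Q̇_H/Ẇ = 1.283/0.5120 = 2.505.
In absolute terms T_C = 295.85 K and T_H = 325.25 K, so ΔT = 29.40 K.
COP_Carnot = T_H/ΔT = 325.25/29.40 = 11.06.
η_II = COP_actual/COP_Carnot = 2.505/11.06 = 0.2264.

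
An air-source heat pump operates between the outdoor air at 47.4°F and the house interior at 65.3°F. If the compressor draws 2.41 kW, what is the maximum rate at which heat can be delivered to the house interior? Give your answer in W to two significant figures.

In absolute terms T_C = 281.71 K and T_H = 291.65 K, so ΔT = 9.944 K.
COP_Carnot = T_H/ΔT = 291.65/9.944 = 29.33.
Q̇_max = COP_Carnot × Ẇ = 29.33 × 2.410 kW = 70.68 kW = 70680 W.

71000 W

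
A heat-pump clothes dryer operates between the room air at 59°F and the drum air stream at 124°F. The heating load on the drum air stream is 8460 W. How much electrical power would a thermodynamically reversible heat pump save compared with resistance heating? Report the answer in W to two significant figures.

7500 W

In absolute terms T_C = 288.15 K and T_H = 324.26 K, so ΔT = 36.11 K.
COP_Carnot = T_H/ΔT = 324.26/36.11 = 8.980.
Resistance heating needs Ẇ_res = Q̇_H = 8460 W; the reversible heat pump needs only Ẇ_hp = Q̇_H/COP = 942.1 W.
Saving = 8460 − 942.1 = 7518 W.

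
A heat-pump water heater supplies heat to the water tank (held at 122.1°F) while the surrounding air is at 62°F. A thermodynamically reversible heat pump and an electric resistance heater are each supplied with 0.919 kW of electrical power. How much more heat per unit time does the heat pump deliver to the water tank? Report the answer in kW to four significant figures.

In absolute terms T_C = 289.82 K and T_H = 323.21 K, so ΔT = 33.39 K.
COP_Carnot = T_H/ΔT = 323.21/33.39 = 9.680.
The heat pump delivers Q̇_H = COP × Ẇ = 8.896 kW; the resistance heater delivers Ẇ = 0.9190 kW.
Extra = (COP − 1)·Ẇ = 7.977 kW.

7.977 kW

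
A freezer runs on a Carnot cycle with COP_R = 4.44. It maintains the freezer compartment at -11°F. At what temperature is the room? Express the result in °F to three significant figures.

90.1 °F

COP_R = T_C/(T_H − T_C) gives T_H − T_C = T_C/COP.
With T_C = 249.26 K, T_H = 249.26 × (1 + 1/4.44) = 305.40 K.
Converting, 305.40 K = 90.05°F.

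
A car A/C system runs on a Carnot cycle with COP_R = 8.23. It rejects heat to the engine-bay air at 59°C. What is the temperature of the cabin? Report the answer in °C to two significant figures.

23 °C

For a Carnot refrigerator COP_R = T_C/(T_H − T_C), so T_C = COP·T_H/(1 + COP).
With T_H = 332.15 K, T_C = 8.23 × 332.15/9.230 = 296.16 K.
Converting, 296.16 K = 23.01°C.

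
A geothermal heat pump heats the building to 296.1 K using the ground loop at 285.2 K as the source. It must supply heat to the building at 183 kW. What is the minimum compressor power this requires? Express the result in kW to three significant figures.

6.74 kW

The reservoir spacing is ΔT = 296.1 − 285.2 = 10.90 K.
COP_Carnot = T_H/ΔT = 296.10/10.90 = 27.17.
Ẇ_min = Q̇/COP_Carnot = 183.0/27.17 = 6.737 kW.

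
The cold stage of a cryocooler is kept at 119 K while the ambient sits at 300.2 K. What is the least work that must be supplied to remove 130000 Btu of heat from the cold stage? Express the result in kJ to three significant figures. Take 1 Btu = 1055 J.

209000 kJ

The reservoir spacing is ΔT = 300.2 − 119 = 181.2 K.
The reversible limit is COP_R = T_C/ΔT = 0.6567, so W_min = Q_C/COP = Q_C·ΔT/T_C.
W_min = 130000 × 181.2/119.00 = 197900 Btu = 208800 kJ.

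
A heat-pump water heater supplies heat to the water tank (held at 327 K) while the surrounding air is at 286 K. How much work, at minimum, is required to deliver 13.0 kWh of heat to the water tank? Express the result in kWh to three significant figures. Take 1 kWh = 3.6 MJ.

The reservoir spacing is ΔT = 327 − 286 = 41.00 K.
The reversible limit is COP_HP = T_H/ΔT = 7.976, so W_min = Q_H/COP = Q_H·ΔT/T_H.
W_min = 13.00 × 41.00/327.00 = 1.630 kWh.

1.63 kWh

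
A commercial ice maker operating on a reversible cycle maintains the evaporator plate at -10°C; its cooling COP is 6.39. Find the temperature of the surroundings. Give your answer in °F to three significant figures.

88.1 °F

COP_R = T_C/(T_H − T_C) gives T_H − T_C = T_C/COP.
With T_C = 263.15 K, T_H = 263.15 × (1 + 1/6.39) = 304.33 K.
Converting, 304.33 K = 88.13°F.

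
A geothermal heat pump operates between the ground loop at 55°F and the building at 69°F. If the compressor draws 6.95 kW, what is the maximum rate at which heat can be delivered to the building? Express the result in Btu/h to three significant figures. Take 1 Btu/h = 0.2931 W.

In absolute terms T_C = 285.93 K and T_H = 293.71 K, so ΔT = 7.778 K.
COP_Carnot = T_H/ΔT = 293.71/7.778 = 37.76.
Q̇_max = COP_Carnot × Ẇ = 37.76 × 6.950 kW = 262.4 kW = 895400 Btu/h.

895000 Btu/h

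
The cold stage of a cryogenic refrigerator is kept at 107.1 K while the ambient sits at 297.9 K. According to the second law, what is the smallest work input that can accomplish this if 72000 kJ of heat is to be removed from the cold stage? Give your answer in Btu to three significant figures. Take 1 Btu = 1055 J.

The reservoir spacing is ΔT = 297.9 − 107.1 = 190.8 K.
The reversible limit is COP_R = T_C/ΔT = 0.5613, so W_min = Q_C/COP = Q_C·ΔT/T_C.
W_min = 72000 × 190.8/107.10 = 128300 kJ = 121600 Btu.

122000 Btu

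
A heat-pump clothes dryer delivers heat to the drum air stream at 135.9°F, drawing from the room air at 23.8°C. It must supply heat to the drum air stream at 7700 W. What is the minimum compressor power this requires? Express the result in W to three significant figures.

789 W

In absolute terms T_C = 296.95 K and T_H = 330.87 K, so ΔT = 33.92 K.
COP_Carnot = T_H/ΔT = 330.87/33.92 = 9.754.
Ẇ_min = Q̇/COP_Carnot = 7700/9.754 = 789.4 W.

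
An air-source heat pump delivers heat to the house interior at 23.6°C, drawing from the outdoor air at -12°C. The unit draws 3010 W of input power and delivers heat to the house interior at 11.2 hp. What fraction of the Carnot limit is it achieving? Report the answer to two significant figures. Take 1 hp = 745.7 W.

Converting, Q̇_H = 11.20 hp = 8352 W, so COP_actual = Q̇_H/Ẇ = 8352/3010 = 2.775.
In absolute terms T_C = 261.15 K and T_H = 296.75 K, so ΔT = 35.60 K.
COP_Carnot = T_H/ΔT = 296.75/35.60 = 8.336.
η_II = COP_actual/COP_Carnot = 2.775/8.336 = 0.3329.

0.33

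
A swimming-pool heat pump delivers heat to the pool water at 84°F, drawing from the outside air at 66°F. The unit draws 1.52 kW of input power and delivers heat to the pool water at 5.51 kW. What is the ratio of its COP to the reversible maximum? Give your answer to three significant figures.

COP_actual = Q̇_H/Ẇ = 5.510/1.520 = 3.625.
In absolute terms T_C = 292.04 K and T_H = 302.04 K, so ΔT = 10.00 K.
COP_Carnot = T_H/ΔT = 302.04/10.00 = 30.20.
η_II = COP_actual/COP_Carnot = 3.625/30.20 = 0.1200.

0.120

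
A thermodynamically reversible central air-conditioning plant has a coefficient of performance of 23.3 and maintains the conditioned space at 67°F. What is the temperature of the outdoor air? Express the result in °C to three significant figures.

32.0 °C

COP_R = T_C/(T_H − T_C) gives T_H − T_C = T_C/COP.
With T_C = 292.59 K, T_H = 292.59 × (1 + 1/23.3) = 305.15 K.
Converting, 305.15 K = 32.00°C.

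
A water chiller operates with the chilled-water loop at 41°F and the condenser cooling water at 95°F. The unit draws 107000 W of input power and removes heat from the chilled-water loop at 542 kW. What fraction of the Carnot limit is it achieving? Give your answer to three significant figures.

Converting, Q̇_C = 542.0 kW = 542000 W, so COP_actual = Q̇_C/Ẇ = 542000/107000 = 5.065.
In absolute terms T_C = 278.15 K and T_H = 308.15 K, so ΔT = 30.00 K.
COP_Carnot = T_C/ΔT = 278.15/30.00 = 9.272.
η_II = COP_actual/COP_Carnot = 5.065/9.272 = 0.5463.

0.546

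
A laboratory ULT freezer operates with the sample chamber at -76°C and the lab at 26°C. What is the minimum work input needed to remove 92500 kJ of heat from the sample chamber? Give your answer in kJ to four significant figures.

47860 kJ

In absolute terms T_C = 197.15 K and T_H = 299.15 K, so ΔT = 102.0 K.
The reversible limit is COP_R = T_C/ΔT = 1.933, so W_min = Q_C/COP = Q_C·ΔT/T_C.
W_min = 92500 × 102.0/197.15 = 47860 kJ.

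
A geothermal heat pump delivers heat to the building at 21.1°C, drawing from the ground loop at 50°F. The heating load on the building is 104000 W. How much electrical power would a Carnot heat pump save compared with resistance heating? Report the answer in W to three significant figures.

In absolute terms T_C = 283.15 K and T_H = 294.25 K, so ΔT = 11.10 K.
COP_Carnot = T_H/ΔT = 294.25/11.10 = 26.51.
Resistance heating needs Ẇ_res = Q̇_H = 104000 W; the reversible heat pump needs only Ẇ_hp = Q̇_H/COP = 3923 W.
Saving = 104000 − 3923 = 100100 W.

100000 W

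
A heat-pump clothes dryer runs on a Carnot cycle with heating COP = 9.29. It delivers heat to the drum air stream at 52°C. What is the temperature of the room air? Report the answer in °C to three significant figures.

17.0 °C

COP_HP = T_H/(T_H − T_C) gives T_H − T_C = T_H/COP.
With T_H = 325.15 K, T_C = 325.15 × (1 − 1/9.29) = 290.15 K.
Converting, 290.15 K = 17.00°C.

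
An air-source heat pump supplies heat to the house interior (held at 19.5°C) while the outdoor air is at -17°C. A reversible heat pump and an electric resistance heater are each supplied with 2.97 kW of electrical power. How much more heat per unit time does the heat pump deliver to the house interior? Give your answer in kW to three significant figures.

20.8 kW

In absolute terms T_C = 256.15 K and T_H = 292.65 K, so ΔT = 36.50 K.
COP_Carnot = T_H/ΔT = 292.65/36.50 = 8.018.
The heat pump delivers Q̇_H = COP × Ẇ = 23.81 kW; the resistance heater delivers Ẇ = 2.970 kW.
Extra = (COP − 1)·Ẇ = 20.84 kW.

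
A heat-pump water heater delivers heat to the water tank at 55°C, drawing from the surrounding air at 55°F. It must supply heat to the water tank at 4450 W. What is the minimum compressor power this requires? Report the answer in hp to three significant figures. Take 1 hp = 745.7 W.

In absolute terms T_C = 285.93 K and T_H = 328.15 K, so ΔT = 42.22 K.
COP_Carnot = T_H/ΔT = 328.15/42.22 = 7.772.
Ẇ_min = Q̇/COP_Carnot = 4450/7.772 = 572.6 W = 0.7678 hp.

0.768 hp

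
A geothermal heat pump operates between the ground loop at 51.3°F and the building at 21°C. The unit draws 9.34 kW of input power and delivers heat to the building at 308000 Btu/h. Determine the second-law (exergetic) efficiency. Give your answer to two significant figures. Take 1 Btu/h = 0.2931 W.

Converting, Q̇_H = 308000 Btu/h = 90.27 kW, so COP_actual = Q̇_H/Ẇ = 90.27/9.340 = 9.665.
In absolute terms T_C = 283.87 K and T_H = 294.15 K, so ΔT = 10.28 K.
COP_Carnot = T_H/ΔT = 294.15/10.28 = 28.62.
η_II = COP_actual/COP_Carnot = 9.665/28.62 = 0.3377.

0.34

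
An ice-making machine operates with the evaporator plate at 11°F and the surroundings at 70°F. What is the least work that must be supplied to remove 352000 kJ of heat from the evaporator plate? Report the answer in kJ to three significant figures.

In absolute terms T_C = 261.48 K and T_H = 294.26 K, so ΔT = 32.78 K.
The reversible limit is COP_R = T_C/ΔT = 7.977, so W_min = Q_C/COP = Q_C·ΔT/T_C.
W_min = 352000 × 32.78/261.48 = 44120 kJ.

44100 kJ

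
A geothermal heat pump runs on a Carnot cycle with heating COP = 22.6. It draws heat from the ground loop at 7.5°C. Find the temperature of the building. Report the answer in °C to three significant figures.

COP_HP = T_H/(T_H − T_C) rearranges to T_H = COP·T_C/(COP − 1).
With T_C = 280.65 K, T_H = 22.6 × 280.65/21.60 = 293.64 K.
Converting, 293.64 K = 20.49°C.

20.5 °C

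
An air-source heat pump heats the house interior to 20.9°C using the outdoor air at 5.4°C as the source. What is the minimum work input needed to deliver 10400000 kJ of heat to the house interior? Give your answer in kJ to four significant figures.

In absolute terms T_C = 278.55 K and T_H = 294.05 K, so ΔT = 15.50 K.
The reversible limit is COP_HP = T_H/ΔT = 18.97, so W_min = Q_H/COP = Q_H·ΔT/T_H.
W_min = 10400000 × 15.50/294.05 = 548200 kJ.

548200 kJ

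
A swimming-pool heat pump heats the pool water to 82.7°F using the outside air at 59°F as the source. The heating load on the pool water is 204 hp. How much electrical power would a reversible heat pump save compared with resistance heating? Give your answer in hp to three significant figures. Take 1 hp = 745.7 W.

In absolute terms T_C = 288.15 K and T_H = 301.32 K, so ΔT = 13.17 K.
COP_Carnot = T_H/ΔT = 301.32/13.17 = 22.88.
Resistance heating needs Ẇ_res = Q̇_H = 204.0 hp; the reversible heat pump needs only Ẇ_hp = Q̇_H/COP = 8.914 hp.
Saving = 204.0 − 8.914 = 195.1 hp.

195 hp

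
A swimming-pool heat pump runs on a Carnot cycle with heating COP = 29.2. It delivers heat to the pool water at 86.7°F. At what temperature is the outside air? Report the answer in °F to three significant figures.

68.0 °F

COP_HP = T_H/(T_H − T_C) gives T_H − T_C = T_H/COP.
With T_H = 303.54 K, T_C = 303.54 × (1 − 1/29.2) = 293.14 K.
Converting, 293.14 K = 67.99°F.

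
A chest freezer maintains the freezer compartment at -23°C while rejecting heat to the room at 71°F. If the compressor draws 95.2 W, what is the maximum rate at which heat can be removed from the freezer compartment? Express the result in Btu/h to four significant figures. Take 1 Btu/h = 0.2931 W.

1819 Btu/h

In absolute terms T_C = 250.15 K and T_H = 294.82 K, so ΔT = 44.67 K.
COP_Carnot = T_C/ΔT = 250.15/44.67 = 5.600.
Q̇_max = COP_Carnot × Ẇ = 5.600 × 95.20 W = 533.2 W = 1819 Btu/h.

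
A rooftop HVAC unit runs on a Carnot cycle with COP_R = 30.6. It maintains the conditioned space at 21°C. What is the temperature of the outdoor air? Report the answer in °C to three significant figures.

30.6 °C

COP_R = T_C/(T_H − T_C) gives T_H − T_C = T_C/COP.
With T_C = 294.15 K, T_H = 294.15 × (1 + 1/30.6) = 303.76 K.
Converting, 303.76 K = 30.61°C.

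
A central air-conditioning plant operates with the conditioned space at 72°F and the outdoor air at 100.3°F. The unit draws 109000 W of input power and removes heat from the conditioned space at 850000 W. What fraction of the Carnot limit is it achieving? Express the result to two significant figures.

0.42

COP_actual = Q̇_C/Ẇ = 850000/109000 = 7.798.
In absolute terms T_C = 295.37 K and T_H = 311.09 K, so ΔT = 15.72 K.
COP_Carnot = T_C/ΔT = 295.37/15.72 = 18.79.
η_II = COP_actual/COP_Carnot = 7.798/18.79 = 0.4151.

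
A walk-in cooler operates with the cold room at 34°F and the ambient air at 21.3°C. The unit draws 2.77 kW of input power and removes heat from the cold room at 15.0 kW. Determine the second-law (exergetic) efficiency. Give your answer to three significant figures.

COP_actual = Q̇_C/Ẇ = 15.00/2.770 = 5.415.
In absolute terms T_C = 274.26 K and T_H = 294.45 K, so ΔT = 20.19 K.
COP_Carnot = T_C/ΔT = 274.26/20.19 = 13.58.
η_II = COP_actual/COP_Carnot = 5.415/13.58 = 0.3986.

0.399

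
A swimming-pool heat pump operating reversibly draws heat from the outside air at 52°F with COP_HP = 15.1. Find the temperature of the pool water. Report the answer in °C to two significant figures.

COP_HP = T_H/(T_H − T_C) rearranges to T_H = COP·T_C/(COP − 1).
With T_C = 284.26 K, T_H = 15.1 × 284.26/14.10 = 304.42 K.
Converting, 304.42 K = 31.27°C.

31 °C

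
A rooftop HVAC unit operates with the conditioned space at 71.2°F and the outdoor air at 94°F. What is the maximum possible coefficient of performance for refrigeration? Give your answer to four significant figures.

In absolute terms T_C = 294.93 K and T_H = 307.59 K, so ΔT = 12.67 K.
For a reversible cycle, COP_Carnot = T_C/ΔT = 294.93/12.67 = 23.28.

23.28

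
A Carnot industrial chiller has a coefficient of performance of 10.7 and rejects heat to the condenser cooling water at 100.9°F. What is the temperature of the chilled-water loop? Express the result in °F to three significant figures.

53.0 °F

For a Carnot refrigerator COP_R = T_C/(T_H − T_C), so T_C = COP·T_H/(1 + COP).
With T_H = 311.43 K, T_C = 10.7 × 311.43/11.70 = 284.81 K.
Converting, 284.81 K = 52.99°F.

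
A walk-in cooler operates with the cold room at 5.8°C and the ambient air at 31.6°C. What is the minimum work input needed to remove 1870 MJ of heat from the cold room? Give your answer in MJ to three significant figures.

In absolute terms T_C = 278.95 K and T_H = 304.75 K, so ΔT = 25.80 K.
The reversible limit is COP_R = T_C/ΔT = 10.81, so W_min = Q_C/COP = Q_C·ΔT/T_C.
W_min = 1870 × 25.80/278.95 = 173.0 MJ.

173 MJ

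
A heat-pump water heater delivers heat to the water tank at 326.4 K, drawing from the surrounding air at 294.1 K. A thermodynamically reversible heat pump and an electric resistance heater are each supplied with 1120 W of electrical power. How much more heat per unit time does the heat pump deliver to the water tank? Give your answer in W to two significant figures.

10000 W

The reservoir spacing is ΔT = 326.4 − 294.1 = 32.30 K.
COP_Carnot = T_H/ΔT = 326.40/32.30 = 10.11.
The heat pump delivers Q̇_H = COP × Ẇ = 11320 W; the resistance heater delivers Ẇ = 1120 W.
Extra = (COP − 1)·Ẇ = 10200 W.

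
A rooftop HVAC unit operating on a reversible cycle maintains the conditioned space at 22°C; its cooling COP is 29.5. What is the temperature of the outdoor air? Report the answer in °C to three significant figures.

COP_R = T_C/(T_H − T_C) gives T_H − T_C = T_C/COP.
With T_C = 295.15 K, T_H = 295.15 × (1 + 1/29.5) = 305.16 K.
Converting, 305.16 K = 32.01°C.

32.0 °C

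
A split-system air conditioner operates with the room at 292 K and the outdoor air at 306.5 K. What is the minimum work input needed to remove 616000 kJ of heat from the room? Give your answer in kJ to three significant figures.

30600 kJ

The reservoir spacing is ΔT = 306.5 − 292 = 14.50 K.
The reversible limit is COP_R = T_C/ΔT = 20.14, so W_min = Q_C/COP = Q_C·ΔT/T_C.
W_min = 616000 × 14.50/292.00 = 30590 kJ.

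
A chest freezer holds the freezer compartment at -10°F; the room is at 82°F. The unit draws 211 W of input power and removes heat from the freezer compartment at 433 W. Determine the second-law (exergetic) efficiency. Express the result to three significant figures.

COP_actual = Q̇_C/Ẇ = 433.0/211.0 = 2.052.
In absolute terms T_C = 249.82 K and T_H = 300.93 K, so ΔT = 51.11 K.
COP_Carnot = T_C/ΔT = 249.82/51.11 = 4.888.
η_II = COP_actual/COP_Carnot = 2.052/4.888 = 0.4199.

0.420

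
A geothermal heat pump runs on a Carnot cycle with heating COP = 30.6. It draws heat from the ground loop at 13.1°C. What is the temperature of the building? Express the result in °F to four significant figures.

72.99 °F

COP_HP = T_H/(T_H − T_C) rearranges to T_H = COP·T_C/(COP − 1).
With T_C = 286.25 K, T_H = 30.6 × 286.25/29.60 = 295.92 K.
Converting, 295.92 K = 72.99°F.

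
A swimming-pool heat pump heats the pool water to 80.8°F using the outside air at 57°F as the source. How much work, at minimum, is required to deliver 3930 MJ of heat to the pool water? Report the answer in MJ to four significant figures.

173.1 MJ

In absolute terms T_C = 287.04 K and T_H = 300.26 K, so ΔT = 13.22 K.
The reversible limit is COP_HP = T_H/ΔT = 22.71, so W_min = Q_H/COP = Q_H·ΔT/T_H.
W_min = 3930 × 13.22/300.26 = 173.1 MJ.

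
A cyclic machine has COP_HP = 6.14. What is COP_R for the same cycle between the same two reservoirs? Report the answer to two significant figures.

Since Q_H = Q_C + W for any cycle, COP_R = Q_C/W = Q_H/W − 1.
COP_R = 6.14 − 1 = 5.14.

5.1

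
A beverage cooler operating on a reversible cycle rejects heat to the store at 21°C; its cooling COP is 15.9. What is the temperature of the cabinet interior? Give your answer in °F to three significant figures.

For a Carnot refrigerator COP_R = T_C/(T_H − T_C), so T_C = COP·T_H/(1 + COP).
With T_H = 294.15 K, T_C = 15.9 × 294.15/16.90 = 276.74 K.
Converting, 276.74 K = 38.47°F.

38.5 °F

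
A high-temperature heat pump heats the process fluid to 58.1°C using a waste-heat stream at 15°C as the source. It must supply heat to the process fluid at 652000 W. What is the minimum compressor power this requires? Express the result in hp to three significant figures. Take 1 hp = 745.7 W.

114 hp

In absolute terms T_C = 288.15 K and T_H = 331.25 K, so ΔT = 43.10 K.
COP_Carnot = T_H/ΔT = 331.25/43.10 = 7.686.
Ẇ_min = Q̇/COP_Carnot = 652000/7.686 = 84830 W = 113.8 hp.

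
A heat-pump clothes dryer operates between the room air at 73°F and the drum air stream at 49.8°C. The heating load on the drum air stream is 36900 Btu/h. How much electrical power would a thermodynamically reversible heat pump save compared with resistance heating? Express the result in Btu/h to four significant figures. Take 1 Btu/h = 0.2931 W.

33810 Btu/h

In absolute terms T_C = 295.93 K and T_H = 322.95 K, so ΔT = 27.02 K.
COP_Carnot = T_H/ΔT = 322.95/27.02 = 11.95.
Resistance heating needs Ẇ_res = Q̇_H = 36900 Btu/h; the reversible heat pump needs only Ẇ_hp = Q̇_H/COP = 3088 Btu/h.
Saving = 36900 − 3088 = 33810 Btu/h.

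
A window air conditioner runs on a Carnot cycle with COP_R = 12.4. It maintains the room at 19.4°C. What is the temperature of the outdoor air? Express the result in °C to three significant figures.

43.0 °C

COP_R = T_C/(T_H − T_C) gives T_H − T_C = T_C/COP.
With T_C = 292.55 K, T_H = 292.55 × (1 + 1/12.4) = 316.14 K.
Converting, 316.14 K = 42.99°C.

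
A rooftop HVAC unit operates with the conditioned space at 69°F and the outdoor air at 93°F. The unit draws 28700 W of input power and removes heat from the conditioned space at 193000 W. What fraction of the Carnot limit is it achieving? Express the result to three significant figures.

0.305

COP_actual = Q̇_C/Ẇ = 193000/28700 = 6.725.
In absolute terms T_C = 293.71 K and T_H = 307.04 K, so ΔT = 13.33 K.
COP_Carnot = T_C/ΔT = 293.71/13.33 = 22.03.
η_II = COP_actual/COP_Carnot = 6.725/22.03 = 0.3053.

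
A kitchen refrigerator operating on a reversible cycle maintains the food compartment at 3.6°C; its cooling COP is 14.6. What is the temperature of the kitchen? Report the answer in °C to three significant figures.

22.6 °C

COP_R = T_C/(T_H − T_C) gives T_H − T_C = T_C/COP.
With T_C = 276.75 K, T_H = 276.75 × (1 + 1/14.6) = 295.71 K.
Converting, 295.71 K = 22.56°C.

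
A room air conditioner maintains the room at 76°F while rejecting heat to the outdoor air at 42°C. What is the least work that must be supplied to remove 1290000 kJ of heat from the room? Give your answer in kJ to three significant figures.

76100 kJ

In absolute terms T_C = 297.59 K and T_H = 315.15 K, so ΔT = 17.56 K.
The reversible limit is COP_R = T_C/ΔT = 16.95, so W_min = Q_C/COP = Q_C·ΔT/T_C.
W_min = 1290000 × 17.56/297.59 = 76100 kJ.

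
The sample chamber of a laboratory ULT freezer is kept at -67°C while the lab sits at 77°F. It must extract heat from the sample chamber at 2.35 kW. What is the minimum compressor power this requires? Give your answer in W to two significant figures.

In absolute terms T_C = 206.15 K and T_H = 298.15 K, so ΔT = 92.00 K.
COP_Carnot = T_C/ΔT = 206.15/92.00 = 2.241.
Ẇ_min = Q̇/COP_Carnot = 2.350/2.241 = 1.049 kW = 1049 W.

1000 W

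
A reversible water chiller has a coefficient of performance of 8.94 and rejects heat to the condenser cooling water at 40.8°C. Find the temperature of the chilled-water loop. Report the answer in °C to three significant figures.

For a Carnot refrigerator COP_R = T_C/(T_H − T_C), so T_C = COP·T_H/(1 + COP).
With T_H = 313.95 K, T_C = 8.94 × 313.95/9.940 = 282.37 K.
Converting, 282.37 K = 9.22°C.

9.22 °C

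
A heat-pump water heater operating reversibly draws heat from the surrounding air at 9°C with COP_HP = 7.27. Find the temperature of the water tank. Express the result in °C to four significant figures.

54.00 °C

COP_HP = T_H/(T_H − T_C) rearranges to T_H = COP·T_C/(COP − 1).
With T_C = 282.15 K, T_H = 7.27 × 282.15/6.270 = 327.15 K.
Converting, 327.15 K = 54.00°C.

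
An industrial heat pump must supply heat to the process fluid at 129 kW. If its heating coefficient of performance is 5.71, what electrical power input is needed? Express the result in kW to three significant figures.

Ẇ = Q̇_H/COP_HP = 129.0/5.71 = 22.59 kW.

22.6 kW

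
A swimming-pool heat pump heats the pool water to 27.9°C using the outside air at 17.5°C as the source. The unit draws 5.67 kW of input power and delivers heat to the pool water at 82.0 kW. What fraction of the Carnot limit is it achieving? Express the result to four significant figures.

0.4996

COP_actual = Q̇_H/Ẇ = 82.00/5.670 = 14.46.
In absolute terms T_C = 290.65 K and T_H = 301.05 K, so ΔT = 10.40 K.
COP_Carnot = T_H/ΔT = 301.05/10.40 = 28.95.
η_II = COP_actual/COP_Carnot = 14.46/28.95 = 0.4996.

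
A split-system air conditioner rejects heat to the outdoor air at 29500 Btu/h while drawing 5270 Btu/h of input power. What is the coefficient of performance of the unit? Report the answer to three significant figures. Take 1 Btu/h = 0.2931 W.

The first law gives Q̇_H = Q̇_C + Ẇ, so the three rates are Q̇_C = 24230, Q̇_H = 29500, Ẇ = 5270 Btu/h.
COP_R = Q̇_C/Ẇ = 24230/5270 = 4.598.

4.60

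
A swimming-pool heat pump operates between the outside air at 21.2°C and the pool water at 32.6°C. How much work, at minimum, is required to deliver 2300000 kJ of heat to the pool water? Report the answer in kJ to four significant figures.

In absolute terms T_C = 294.35 K and T_H = 305.75 K, so ΔT = 11.40 K.
The reversible limit is COP_HP = T_H/ΔT = 26.82, so W_min = Q_H/COP = Q_H·ΔT/T_H.
W_min = 2300000 × 11.40/305.75 = 85760 kJ.

85760 kJ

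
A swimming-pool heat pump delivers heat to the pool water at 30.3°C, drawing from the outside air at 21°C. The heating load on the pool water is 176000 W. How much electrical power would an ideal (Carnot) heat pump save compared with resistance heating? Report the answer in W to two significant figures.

In absolute terms T_C = 294.15 K and T_H = 303.45 K, so ΔT = 9.300 K.
COP_Carnot = T_H/ΔT = 303.45/9.300 = 32.63.
Resistance heating needs Ẇ_res = Q̇_H = 176000 W; the reversible heat pump needs only Ẇ_hp = Q̇_H/COP = 5394 W.
Saving = 176000 − 5394 = 170600 W.

170000 W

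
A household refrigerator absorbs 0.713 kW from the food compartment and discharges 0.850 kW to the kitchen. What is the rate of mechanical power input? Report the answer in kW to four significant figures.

For a cyclic device the first law requires Q̇_H = Q̇_C + Ẇ.
Ẇ = Q̇_H − Q̇_C = 0.1370 kW.

0.1370 kW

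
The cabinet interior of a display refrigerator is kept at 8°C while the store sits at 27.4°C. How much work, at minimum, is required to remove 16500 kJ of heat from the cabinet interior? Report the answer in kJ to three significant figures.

1140 kJ

In absolute terms T_C = 281.15 K and T_H = 300.55 K, so ΔT = 19.40 K.
The reversible limit is COP_R = T_C/ΔT = 14.49, so W_min = Q_C/COP = Q_C·ΔT/T_C.
W_min = 16500 × 19.40/281.15 = 1139 kJ.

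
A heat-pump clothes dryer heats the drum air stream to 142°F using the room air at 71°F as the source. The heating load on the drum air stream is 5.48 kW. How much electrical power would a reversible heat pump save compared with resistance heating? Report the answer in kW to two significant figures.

4.8 kW

In absolute terms T_C = 294.82 K and T_H = 334.26 K, so ΔT = 39.44 K.
COP_Carnot = T_H/ΔT = 334.26/39.44 = 8.474.
Resistance heating needs Ẇ_res = Q̇_H = 5.480 kW; the reversible heat pump needs only Ẇ_hp = Q̇_H/COP = 0.6467 kW.
Saving = 5.480 − 0.6467 = 4.833 kW.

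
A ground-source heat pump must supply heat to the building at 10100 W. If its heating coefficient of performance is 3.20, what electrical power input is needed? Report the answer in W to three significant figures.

Ẇ = Q̇_H/COP_HP = 10100/3.20 = 3156 W.

3160 W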